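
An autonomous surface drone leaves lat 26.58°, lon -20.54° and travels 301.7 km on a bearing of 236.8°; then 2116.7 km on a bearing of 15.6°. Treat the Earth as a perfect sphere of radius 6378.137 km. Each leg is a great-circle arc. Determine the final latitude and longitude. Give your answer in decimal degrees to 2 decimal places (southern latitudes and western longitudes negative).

latitude 43.23°, longitude -16.14°

Apply the spherical direct solution leg by leg, carrying full precision between legs.
Leg 1: from (26.58°, -20.54°), δ = 301.7/6378.137 = 0.047302 rad, θ = 236.8° → φ = 25.07°, λ = -23.04°.
Leg 2: from (25.07°, -23.04°), δ = 2116.7/6378.137 = 0.331868 rad, θ = 15.6° → φ = 43.23°, λ = -16.14°.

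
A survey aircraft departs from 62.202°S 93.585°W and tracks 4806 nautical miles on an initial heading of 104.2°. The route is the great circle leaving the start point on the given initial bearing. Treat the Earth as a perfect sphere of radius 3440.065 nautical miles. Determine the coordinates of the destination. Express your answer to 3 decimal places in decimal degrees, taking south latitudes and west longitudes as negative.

latitude -15.402°, longitude 4.352°

Central angle δ = d/R = 1.397067 rad.
With φ₁ = -62.202° = -1.085630 rad and θ = 104.2° = 1.818633 rad:
Destination latitude: φ₂ = arcsin( sin φ₁ cos δ + cos φ₁ sin δ cos θ ) = arcsin(-0.265587) = -15.402°.
Then Δλ = atan2(0.445301, -0.062081) = 1.709317 rad, from sin θ sin δ cos φ₁ over cos δ − sin φ₁ sin φ₂.
λ₂ = -93.585° + 97.937° = 4.352°.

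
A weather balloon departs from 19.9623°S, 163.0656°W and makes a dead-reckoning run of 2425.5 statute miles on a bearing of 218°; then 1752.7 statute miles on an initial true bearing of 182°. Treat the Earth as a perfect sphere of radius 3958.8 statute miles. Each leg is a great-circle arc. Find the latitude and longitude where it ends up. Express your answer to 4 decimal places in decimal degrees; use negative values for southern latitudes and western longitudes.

Apply the spherical direct solution leg by leg, carrying full precision between legs.
Leg 1: from (-19.9623°, -163.0656°), δ = 2425.5/3958.8 = 0.612686 rad, θ = 218° → φ = -44.8485°, λ = 166.9755°.
Leg 2: from (-44.8485°, 166.9755°), δ = 1752.7/3958.8 = 0.442735 rad, θ = 182° → φ = -70.1841°, λ = 164.4477°.

latitude -70.1841°, longitude 164.4477°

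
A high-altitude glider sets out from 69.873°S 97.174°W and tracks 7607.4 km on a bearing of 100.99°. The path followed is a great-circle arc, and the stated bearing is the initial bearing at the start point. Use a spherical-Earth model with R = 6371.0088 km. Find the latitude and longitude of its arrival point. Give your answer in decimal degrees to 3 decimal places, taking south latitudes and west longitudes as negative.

latitude -23.980°, longitude -4.674°

Central angle δ = d/R = 1.194065 rad.
Start latitude φ₁ = -1.219514 rad; initial bearing θ = 1.762608 rad.
Destination latitude: φ₂ = arcsin( sin φ₁ cos δ + cos φ₁ sin δ cos θ ) = arcsin(-0.406416) = -23.980°.
For the longitude increment, Δλ = atan2( sin θ sin δ cos φ₁, cos δ − sin φ₁ sin φ₂ ) = atan2(0.314103, -0.013714) = 92.500°.
Hence λ₂ = -97.174° + 92.500° = -4.674°.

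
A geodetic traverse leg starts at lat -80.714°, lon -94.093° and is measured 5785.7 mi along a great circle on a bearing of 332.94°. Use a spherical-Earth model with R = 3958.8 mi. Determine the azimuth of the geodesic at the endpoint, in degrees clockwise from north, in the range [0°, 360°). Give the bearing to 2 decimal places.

final bearing 355.79°

Angular distance δ = d/R = 5785.7 / 3958.8 = 1.461478 rad.
Start latitude φ₁ = -1.408725 rad; initial bearing θ = 5.810899 rad.
Applying the spherical law of cosines for sides, sin φ₂ = sin φ₁ cos δ + cos φ₁ sin δ cos θ = 0.035170, so φ₂ = 2.016°.
Then Δλ = atan2(-0.072969, 0.143809) = -0.469553 rad, from sin θ sin δ cos φ₁ over cos δ − sin φ₁ sin φ₂.
λ₂ = λ₁ + Δλ = -120.996°.
The forward bearing on arrival equals the back-azimuth from the destination plus 180°.
Back-azimuth from P₂ (2.02°, -121.00°) to P₁ (-80.71°, -94.09°), with Δλ' = λ₁ − λ₂ = 26.90°: atan2( sin Δλ' cos φ₁ , cos φ₂ sin φ₁ − sin φ₂ cos φ₁ cos Δλ' ) = 175.79°.
Final bearing = (175.79° + 180°) mod 360° = 355.79°.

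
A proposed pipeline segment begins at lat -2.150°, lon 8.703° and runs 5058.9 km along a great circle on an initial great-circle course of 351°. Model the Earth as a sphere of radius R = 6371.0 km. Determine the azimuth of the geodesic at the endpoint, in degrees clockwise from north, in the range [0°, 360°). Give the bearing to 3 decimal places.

Angular distance δ = d/R = 5058.9 / 6371 = 0.794051 rad.
Converting: φ₁ = -0.037525 rad, θ = 6.126106 rad.
sin φ₂ = sin φ₁ cos δ + cos φ₁ sin δ cos θ = (-0.037516)(0.700962) + (0.999296)(0.713199)(0.987688) = 0.677625
φ₂ = asin(0.677625) = 0.744529 rad = 42.658°.
Δλ = atan2( sin θ sin δ cos φ₁ , cos δ − sin φ₁ sin φ₂ ) = atan2(-0.111490, 0.726383) = -0.152298 rad = -8.726°.
Hence λ₂ = 8.703° + -8.726° = -0.023°.
The forward bearing on arrival equals the back-azimuth from the destination plus 180°.
Back-azimuth from P₂ (42.658°, -0.023°) to P₁ (-2.150°, 8.703°), with Δλ' = λ₁ − λ₂ = 8.726°: atan2( sin Δλ' cos φ₁ , cos φ₂ sin φ₁ − sin φ₂ cos φ₁ cos Δλ' ) = 167.727°.
Final bearing = (167.727° + 180°) mod 360° = 347.727°.

final bearing 347.727°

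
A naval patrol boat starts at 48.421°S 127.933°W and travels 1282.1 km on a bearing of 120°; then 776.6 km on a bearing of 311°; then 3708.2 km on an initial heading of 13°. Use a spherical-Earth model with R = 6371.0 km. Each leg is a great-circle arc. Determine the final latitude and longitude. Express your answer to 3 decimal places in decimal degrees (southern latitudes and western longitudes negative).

Apply the spherical direct solution leg by leg, carrying full precision between legs.
Leg 1: from (-48.421°, -127.933°), δ = 1282.1/6371 = 0.201240 rad, θ = 120° → φ = -53.061°, λ = -111.192°.
Leg 2: from (-53.061°, -111.192°), δ = 776.6/6371 = 0.121896 rad, θ = 311° → φ = -48.194°, λ = -119.105°.
Leg 3: from (-48.194°, -119.105°), δ = 3708.2/6371 = 0.582044 rad, θ = 13° → φ = -15.402°, λ = -111.735°.

latitude -15.402°, longitude -111.735°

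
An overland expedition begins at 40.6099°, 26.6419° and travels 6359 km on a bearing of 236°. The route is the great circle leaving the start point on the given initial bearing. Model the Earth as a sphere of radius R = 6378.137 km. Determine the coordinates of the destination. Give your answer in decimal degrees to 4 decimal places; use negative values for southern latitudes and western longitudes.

The arc subtends δ = 6359/6378.137 = 0.997000 rad at the centre.
With φ₁ = 40.6099° = 0.708776 rad and θ = 236° = 4.118977 rad:
Destination latitude: φ₂ = arcsin( sin φ₁ cos δ + cos φ₁ sin δ cos θ ) = arcsin(-0.003201) = -0.1834°.
Δλ = atan2( sin θ sin δ cos φ₁ , cos δ − sin φ₁ sin φ₂ ) = atan2(-0.528575, 0.544908) = -0.770184 rad = -44.1283°.
λ₂ = λ₁ + Δλ = -17.4864°.

latitude -0.1834°, longitude -17.4864°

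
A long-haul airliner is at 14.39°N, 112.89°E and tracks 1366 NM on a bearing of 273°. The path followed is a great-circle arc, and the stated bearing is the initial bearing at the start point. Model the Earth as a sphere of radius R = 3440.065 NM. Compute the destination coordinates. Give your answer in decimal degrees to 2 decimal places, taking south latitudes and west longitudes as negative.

latitude 14.41°, longitude 89.39°

δ = 1366/3440.065 = 0.397086 rad (22.7513°).
Start latitude φ₁ = 0.251153 rad; initial bearing θ = 4.764749 rad.
sin φ₂ = sin φ₁ cos δ + cos φ₁ sin δ cos θ = (0.248521)(0.922192) + (0.968627)(0.386732)(0.052336) = 0.248789
φ₂ = asin(0.248789) = 0.251430 rad = 14.41°.
For the longitude increment, Δλ = atan2( sin θ sin δ cos φ₁, cos δ − sin φ₁ sin φ₂ ) = atan2(-0.374086, 0.860363) = -23.50°.
Hence λ₂ = 112.89° + -23.50° = 89.39°.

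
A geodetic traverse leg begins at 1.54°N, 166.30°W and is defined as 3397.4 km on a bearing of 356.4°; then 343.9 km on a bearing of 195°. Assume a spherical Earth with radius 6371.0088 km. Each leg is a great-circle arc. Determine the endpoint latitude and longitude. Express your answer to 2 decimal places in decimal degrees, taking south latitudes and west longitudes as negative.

latitude 29.04°, longitude -169.37°

Apply the spherical direct solution leg by leg, carrying full precision between legs.
Leg 1: from (1.54°, -166.30°), δ = 3397.4/6371.0088 = 0.533259 rad, θ = 356.4° → φ = 32.03°, λ = -168.46°.
Leg 2: from (32.03°, -168.46°), δ = 343.9/6371.0088 = 0.053979 rad, θ = 195° → φ = 29.04°, λ = -169.37°.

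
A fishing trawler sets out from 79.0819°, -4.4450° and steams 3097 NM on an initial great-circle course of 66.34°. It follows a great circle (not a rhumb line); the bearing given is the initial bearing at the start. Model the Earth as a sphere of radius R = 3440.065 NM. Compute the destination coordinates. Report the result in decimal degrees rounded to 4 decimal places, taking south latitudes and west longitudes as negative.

latitude 42.0440°, longitude 100.4616°

Angular distance δ = d/R = 3097 / 3440.065 = 0.900274 rad.
Start latitude φ₁ = 1.380240 rad; initial bearing θ = 1.157851 rad.
sin φ₂ = sin φ₁ cos δ + cos φ₁ sin δ cos θ = (0.981899)(0.621396) + (0.189406)(0.783497)(0.401308) = 0.669701
φ₂ = asin(0.669701) = 0.733806 rad = 42.0440°.
For the longitude increment, Δλ = atan2( sin θ sin δ cos φ₁, cos δ − sin φ₁ sin φ₂ ) = atan2(0.135925, -0.036183) = 104.9066°.
λ₂ = -4.4450° + 104.9066° = 100.4616°.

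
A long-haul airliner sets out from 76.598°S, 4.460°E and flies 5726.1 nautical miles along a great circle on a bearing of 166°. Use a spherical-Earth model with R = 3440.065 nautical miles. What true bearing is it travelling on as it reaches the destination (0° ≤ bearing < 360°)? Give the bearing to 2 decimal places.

final bearing 3.24°

Central angle δ = d/R = 1.664533 rad.
Converting: φ₁ = -1.336887 rad, θ = 2.897247 rad.
Destination latitude: φ₂ = arcsin( sin φ₁ cos δ + cos φ₁ sin δ cos θ ) = arcsin(-0.132860) = -7.635°.
Then Δλ = atan2(0.055827, -0.222840) = 2.896121 rad, from sin θ sin δ cos φ₁ over cos δ − sin φ₁ sin φ₂.
Hence λ₂ = 4.460° + 165.935° = 170.395°.
The forward bearing on arrival equals the back-azimuth from the destination plus 180°.
Back-azimuth from P₂ (-7.63°, 170.40°) to P₁ (-76.60°, 4.46°), with Δλ' = λ₁ − λ₂ = -165.94°: atan2( sin Δλ' cos φ₁ , cos φ₂ sin φ₁ − sin φ₂ cos φ₁ cos Δλ' ) = 183.24°.
Final bearing = (183.24° + 180°) mod 360° = 3.24°.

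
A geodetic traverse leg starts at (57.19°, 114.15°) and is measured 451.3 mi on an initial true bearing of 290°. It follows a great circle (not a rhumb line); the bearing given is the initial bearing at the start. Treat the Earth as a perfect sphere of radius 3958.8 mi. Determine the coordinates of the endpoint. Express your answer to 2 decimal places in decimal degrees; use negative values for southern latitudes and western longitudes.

latitude 58.88°, longitude 102.21°

The arc subtends δ = 451.3/3958.8 = 0.113999 rad at the centre.
Start latitude φ₁ = 0.998154 rad; initial bearing θ = 5.061455 rad.
sin φ₂ = sin φ₁ cos δ + cos φ₁ sin δ cos θ = (0.840472)(0.993509) + (0.541855)(0.113752)(0.342020) = 0.856098
φ₂ = asin(0.856098) = 1.027671 rad = 58.88°.
Then Δλ = atan2(-0.057920, 0.273983) = -0.208333 rad, from sin θ sin δ cos φ₁ over cos δ − sin φ₁ sin φ₂.
Hence λ₂ = 114.15° + -11.94° = 102.21°.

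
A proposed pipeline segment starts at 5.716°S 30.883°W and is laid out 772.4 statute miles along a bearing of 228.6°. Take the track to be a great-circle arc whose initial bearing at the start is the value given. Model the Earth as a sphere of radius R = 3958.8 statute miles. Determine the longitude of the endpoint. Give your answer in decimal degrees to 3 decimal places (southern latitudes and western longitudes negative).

The arc subtends δ = 772.4/3958.8 = 0.195110 rad at the centre.
Start latitude φ₁ = -0.099763 rad; initial bearing θ = 3.989823 rad.
sin φ₂ = sin φ₁ cos δ + cos φ₁ sin δ cos θ = (-0.099598)(0.981026) + (0.995028)(0.193874)(-0.661312) = -0.225282
φ₂ = asin(-0.225282) = -0.227232 rad = -13.019°.
Δλ = atan2( sin θ sin δ cos φ₁ , cos δ − sin φ₁ sin φ₂ ) = atan2(-0.144704, 0.958589) = -0.149824 rad = -8.584°.
λ₂ = λ₁ + Δλ = -39.467°.

longitude -39.467°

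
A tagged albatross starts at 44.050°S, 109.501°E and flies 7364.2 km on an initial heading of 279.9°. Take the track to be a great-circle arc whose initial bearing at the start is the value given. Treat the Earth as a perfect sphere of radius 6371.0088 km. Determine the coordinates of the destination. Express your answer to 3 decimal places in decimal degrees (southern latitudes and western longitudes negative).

latitude -9.624°, longitude 43.381°

The arc subtends δ = 7364.2/6371.0088 = 1.155892 rad at the centre.
Start latitude φ₁ = -0.768818 rad; initial bearing θ = 4.885177 rad.
Applying the spherical law of cosines for sides, sin φ₂ = sin φ₁ cos δ + cos φ₁ sin δ cos θ = -0.167184, so φ₂ = -9.624°.
Δλ = atan2( sin θ sin δ cos φ₁ , cos δ − sin φ₁ sin φ₂ ) = atan2(-0.647958, 0.286861) = -1.154017 rad = -66.120°.
Hence λ₂ = 109.501° + -66.120° = 43.381°.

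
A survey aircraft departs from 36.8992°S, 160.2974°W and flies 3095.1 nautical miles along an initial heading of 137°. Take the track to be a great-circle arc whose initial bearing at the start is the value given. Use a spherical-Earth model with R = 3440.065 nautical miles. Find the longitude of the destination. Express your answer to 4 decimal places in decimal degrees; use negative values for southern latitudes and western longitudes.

Central angle δ = d/R = 0.899721 rad.
With φ₁ = -36.8992° = -0.644013 rad and θ = 137° = 2.391101 rad:
sin φ₂ = sin φ₁ cos δ + cos φ₁ sin δ cos θ = (-0.600409)(0.621828) + (0.799693)(0.783154)(-0.731354) = -0.831385
φ₂ = asin(-0.831385) = -0.981596 rad = -56.2413°.
Δλ = atan2( sin θ sin δ cos φ₁ , cos δ − sin φ₁ sin φ₂ ) = atan2(0.427124, 0.122657) = 1.291152 rad = 73.9775°.
λ₂ = λ₁ + Δλ = -86.3199°.

longitude -86.3199°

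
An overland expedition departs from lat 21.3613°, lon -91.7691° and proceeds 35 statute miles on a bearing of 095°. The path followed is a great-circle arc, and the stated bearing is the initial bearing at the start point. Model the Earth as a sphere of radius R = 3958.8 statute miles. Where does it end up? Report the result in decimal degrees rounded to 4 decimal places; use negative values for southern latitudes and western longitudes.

latitude 21.3163°, longitude -91.2274°

Central angle δ = d/R = 0.008841 rad.
Start latitude φ₁ = 0.372825 rad; initial bearing θ = 1.658063 rad.
Applying the spherical law of cosines for sides, sin φ₂ = sin φ₁ cos δ + cos φ₁ sin δ cos θ = 0.363516, so φ₂ = 21.3163°.
For the longitude increment, Δλ = atan2( sin θ sin δ cos φ₁, cos δ − sin φ₁ sin φ₂ ) = atan2(0.008202, 0.867551) = 0.5417°.
λ₂ = λ₁ + Δλ = -91.2274°.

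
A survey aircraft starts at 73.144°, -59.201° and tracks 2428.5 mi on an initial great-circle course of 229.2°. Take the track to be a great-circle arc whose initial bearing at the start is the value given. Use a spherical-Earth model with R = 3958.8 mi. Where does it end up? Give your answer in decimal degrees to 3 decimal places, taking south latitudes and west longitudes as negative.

The arc subtends δ = 2428.5/3958.8 = 0.613443 rad at the centre.
With φ₁ = 73.144° = 1.276604 rad and θ = 229.2° = 4.000295 rad:
Applying the spherical law of cosines for sides, sin φ₂ = sin φ₁ cos δ + cos φ₁ sin δ cos θ = 0.673465, so φ₂ = 42.335°.
Then Δλ = atan2(-0.126365, 0.173140) = -0.630477 rad, from sin θ sin δ cos φ₁ over cos δ − sin φ₁ sin φ₂.
λ₂ = -59.201° + -36.124° = -95.325°.

latitude 42.335°, longitude -95.325°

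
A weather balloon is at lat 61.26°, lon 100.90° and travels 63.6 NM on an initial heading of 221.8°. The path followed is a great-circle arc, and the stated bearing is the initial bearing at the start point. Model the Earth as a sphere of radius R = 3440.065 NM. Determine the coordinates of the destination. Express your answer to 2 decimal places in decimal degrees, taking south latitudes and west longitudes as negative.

Angular distance δ = d/R = 63.6 / 3440.065 = 0.018488 rad.
With φ₁ = 61.26° = 1.069189 rad and θ = 221.8° = 3.871140 rad:
Applying the spherical law of cosines for sides, sin φ₂ = sin φ₁ cos δ + cos φ₁ sin δ cos θ = 0.870034, so φ₂ = 60.46°.
Then Δλ = atan2(-0.005925, 0.236974) = -0.024997 rad, from sin θ sin δ cos φ₁ over cos δ − sin φ₁ sin φ₂.
λ₂ = λ₁ + Δλ = 99.47°.

latitude 60.46°, longitude 99.47°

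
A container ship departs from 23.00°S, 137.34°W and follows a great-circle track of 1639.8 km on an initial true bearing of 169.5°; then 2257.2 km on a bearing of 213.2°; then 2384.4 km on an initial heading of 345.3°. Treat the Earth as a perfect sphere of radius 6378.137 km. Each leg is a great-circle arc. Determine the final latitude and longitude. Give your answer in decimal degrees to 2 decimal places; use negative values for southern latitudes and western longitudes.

Apply the spherical direct solution leg by leg, carrying full precision between legs.
Leg 1: from (-23.00°, -137.34°), δ = 1639.8/6378.137 = 0.257097 rad, θ = 169.5° → φ = -37.45°, λ = -133.99°.
Leg 2: from (-37.45°, -133.99°), δ = 2257.2/6378.137 = 0.353896 rad, θ = 213.2° → φ = -53.18°, λ = -152.46°.
Leg 3: from (-53.18°, -152.46°), δ = 2384.4/6378.137 = 0.373840 rad, θ = 345.3° → φ = -32.25°, λ = -158.75°.

latitude -32.25°, longitude -158.75°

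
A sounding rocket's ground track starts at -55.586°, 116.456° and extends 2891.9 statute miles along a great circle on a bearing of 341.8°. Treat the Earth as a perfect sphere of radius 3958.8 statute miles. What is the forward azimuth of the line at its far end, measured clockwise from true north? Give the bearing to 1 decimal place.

final bearing 349.5°

δ = 2891.9/3958.8 = 0.730499 rad (41.8545°).
Start latitude φ₁ = -0.970159 rad; initial bearing θ = 5.965535 rad.
sin φ₂ = sin φ₁ cos δ + cos φ₁ sin δ cos θ = (-0.824975)(0.744841) + (0.565169)(0.667241)(0.949972) = -0.256238
φ₂ = asin(-0.256238) = -0.259128 rad = -14.847°.
Δλ = atan2( sin θ sin δ cos φ₁ , cos δ − sin φ₁ sin φ₂ ) = atan2(-0.117783, 0.533452) = -0.217307 rad = -12.451°.
Hence λ₂ = 116.456° + -12.451° = 104.005°.
The forward bearing on arrival equals the back-azimuth from the destination plus 180°.
Back-azimuth from P₂ (-14.8°, 104.0°) to P₁ (-55.6°, 116.5°), with Δλ' = λ₁ − λ₂ = 12.5°: atan2( sin Δλ' cos φ₁ , cos φ₂ sin φ₁ − sin φ₂ cos φ₁ cos Δλ' ) = 169.5°.
Final bearing = (169.5° + 180°) mod 360° = 349.5°.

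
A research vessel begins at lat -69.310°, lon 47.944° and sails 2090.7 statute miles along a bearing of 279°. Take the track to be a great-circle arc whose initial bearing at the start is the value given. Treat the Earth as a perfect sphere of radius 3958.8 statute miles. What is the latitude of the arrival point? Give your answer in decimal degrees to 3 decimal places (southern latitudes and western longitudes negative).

The arc subtends δ = 2090.7/3958.8 = 0.528115 rad at the centre.
Converting: φ₁ = -1.209688 rad, θ = 4.869469 rad.
Destination latitude: φ₂ = arcsin( sin φ₁ cos δ + cos φ₁ sin δ cos θ ) = arcsin(-0.780200) = -51.279°.
Δλ = atan2( sin θ sin δ cos φ₁ , cos δ − sin φ₁ sin φ₂ ) = atan2(-0.175844, 0.133877) = -0.920077 rad = -52.717°.
λ₂ = λ₁ + Δλ = -4.773°.

latitude -51.279°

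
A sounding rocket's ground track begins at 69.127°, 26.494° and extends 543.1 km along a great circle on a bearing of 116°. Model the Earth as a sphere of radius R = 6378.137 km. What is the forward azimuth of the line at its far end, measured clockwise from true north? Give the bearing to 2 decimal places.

final bearing 126.28°

The arc subtends δ = 543.1/6378.137 = 0.085150 rad at the centre.
Start latitude φ₁ = 1.206494 rad; initial bearing θ = 2.024582 rad.
Destination latitude: φ₂ = arcsin( sin φ₁ cos δ + cos φ₁ sin δ cos θ ) = arcsin(0.917704) = 66.593°.
For the longitude increment, Δλ = atan2( sin θ sin δ cos φ₁, cos δ − sin φ₁ sin φ₂ ) = atan2(0.027235, 0.138900) = 11.094°.
λ₂ = 26.494° + 11.094° = 37.588°.
The forward bearing on arrival equals the back-azimuth from the destination plus 180°.
Back-azimuth from P₂ (66.59°, 37.59°) to P₁ (69.13°, 26.49°), with Δλ' = λ₁ − λ₂ = -11.09°: atan2( sin Δλ' cos φ₁ , cos φ₂ sin φ₁ − sin φ₂ cos φ₁ cos Δλ' ) = 306.28°.
Final bearing = (306.28° + 180°) mod 360° = 126.28°.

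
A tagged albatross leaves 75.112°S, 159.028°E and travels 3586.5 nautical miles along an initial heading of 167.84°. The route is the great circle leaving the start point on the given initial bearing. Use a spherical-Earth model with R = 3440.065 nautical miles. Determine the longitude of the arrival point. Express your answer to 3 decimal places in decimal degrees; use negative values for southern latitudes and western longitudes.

longitude -35.815°

The arc subtends δ = 3586.5/3440.065 = 1.042568 rad at the centre.
Start latitude φ₁ = -1.310952 rad; initial bearing θ = 2.929361 rad.
sin φ₂ = sin φ₁ cos δ + cos φ₁ sin δ cos θ = (-0.966430)(0.504004) + (0.256930)(0.863701)(-0.977563) = -0.704017
φ₂ = asin(-0.704017) = -0.781038 rad = -44.750°.
Δλ = atan2( sin θ sin δ cos φ₁ , cos δ − sin φ₁ sin φ₂ ) = atan2(0.046744, -0.176379) = 2.882528 rad = 165.157°.
λ₂ = 159.028° + 165.157° = 324.185°, normalized to (−180°, 180°] → -35.815°.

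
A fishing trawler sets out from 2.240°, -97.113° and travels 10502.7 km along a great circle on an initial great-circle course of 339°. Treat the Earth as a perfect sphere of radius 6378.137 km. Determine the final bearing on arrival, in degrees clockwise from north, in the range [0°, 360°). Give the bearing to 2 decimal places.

Central angle δ = d/R = 1.646672 rad.
With φ₁ = 2.240° = 0.039095 rad and θ = 339° = 5.916666 rad:
Applying the spherical law of cosines for sides, sin φ₂ = sin φ₁ cos δ + cos φ₁ sin δ cos θ = 0.927220, so φ₂ = 68.006°.
Δλ = atan2( sin θ sin δ cos φ₁ , cos δ − sin φ₁ sin φ₂ ) = atan2(-0.357064, -0.112044) = -1.874858 rad = -107.421°.
λ₂ = -97.113° + -107.421° = -204.534°, normalized to (−180°, 180°] → 155.466°.
The forward bearing on arrival equals the back-azimuth from the destination plus 180°.
Back-azimuth from P₂ (68.01°, 155.47°) to P₁ (2.24°, -97.11°), with Δλ' = λ₁ − λ₂ = -252.58°: atan2( sin Δλ' cos φ₁ , cos φ₂ sin φ₁ − sin φ₂ cos φ₁ cos Δλ' ) = 72.97°.
Final bearing = (72.97° + 180°) mod 360° = 252.97°.

final bearing 252.97°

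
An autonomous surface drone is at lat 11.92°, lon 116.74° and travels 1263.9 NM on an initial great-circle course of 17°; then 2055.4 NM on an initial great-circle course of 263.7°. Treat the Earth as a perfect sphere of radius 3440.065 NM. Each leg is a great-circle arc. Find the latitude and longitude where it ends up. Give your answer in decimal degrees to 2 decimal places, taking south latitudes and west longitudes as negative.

Apply the spherical direct solution leg by leg, carrying full precision between legs.
Leg 1: from (11.92°, 116.74°), δ = 1263.9/3440.065 = 0.367406 rad, θ = 17° → φ = 31.93°, λ = 123.85°.
Leg 2: from (31.93°, 123.85°), δ = 2055.4/3440.065 = 0.597489 rad, θ = 263.7° → φ = 22.63°, λ = 86.56°.

latitude 22.63°, longitude 86.56°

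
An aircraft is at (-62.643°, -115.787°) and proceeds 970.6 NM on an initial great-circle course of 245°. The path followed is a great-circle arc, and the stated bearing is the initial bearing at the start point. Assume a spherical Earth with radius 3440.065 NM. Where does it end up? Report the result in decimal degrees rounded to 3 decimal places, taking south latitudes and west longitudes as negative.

Central angle δ = d/R = 0.282146 rad.
With φ₁ = -62.643° = -1.093327 rad and θ = 245° = 4.276057 rad:
Destination latitude: φ₂ = arcsin( sin φ₁ cos δ + cos φ₁ sin δ cos θ ) = arcsin(-0.907113) = -65.109°.
Then Δλ = atan2(-0.115955, 0.154798) = -0.642907 rad, from sin θ sin δ cos φ₁ over cos δ − sin φ₁ sin φ₂.
Hence λ₂ = -115.787° + -36.836° = -152.623°.

latitude -65.109°, longitude -152.623°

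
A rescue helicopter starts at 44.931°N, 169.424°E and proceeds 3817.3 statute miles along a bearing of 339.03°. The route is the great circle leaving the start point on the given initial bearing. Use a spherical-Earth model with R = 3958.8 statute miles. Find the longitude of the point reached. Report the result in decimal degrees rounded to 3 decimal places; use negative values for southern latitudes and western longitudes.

longitude 54.236°

Angular distance δ = d/R = 3817.3 / 3958.8 = 0.964257 rad.
Start latitude φ₁ = 0.784194 rad; initial bearing θ = 5.917190 rad.
Applying the spherical law of cosines for sides, sin φ₂ = sin φ₁ cos δ + cos φ₁ sin δ cos θ = 0.945735, so φ₂ = 71.038°.
Then Δλ = atan2(-0.208170, -0.097902) = -2.010404 rad, from sin θ sin δ cos φ₁ over cos δ − sin φ₁ sin φ₂.
λ₂ = λ₁ + Δλ = 54.236°.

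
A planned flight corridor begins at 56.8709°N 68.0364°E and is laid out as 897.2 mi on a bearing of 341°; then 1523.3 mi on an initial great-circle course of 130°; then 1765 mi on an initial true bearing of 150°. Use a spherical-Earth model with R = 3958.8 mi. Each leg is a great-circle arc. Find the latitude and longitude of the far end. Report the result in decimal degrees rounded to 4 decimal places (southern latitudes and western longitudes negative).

latitude 27.7384°, longitude 97.6374°

Apply the spherical direct solution leg by leg, carrying full precision between legs.
Leg 1: from (56.8709°, 68.0364°), δ = 897.2/3958.8 = 0.226634 rad, θ = 341° → φ = 68.7709°, λ = 56.3807°.
Leg 2: from (68.7709°, 56.3807°), δ = 1523.3/3958.8 = 0.384788 rad, θ = 130° → φ = 50.9516°, λ = 83.5381°.
Leg 3: from (50.9516°, 83.5381°), δ = 1765/3958.8 = 0.445842 rad, θ = 150° → φ = 27.7384°, λ = 97.6374°.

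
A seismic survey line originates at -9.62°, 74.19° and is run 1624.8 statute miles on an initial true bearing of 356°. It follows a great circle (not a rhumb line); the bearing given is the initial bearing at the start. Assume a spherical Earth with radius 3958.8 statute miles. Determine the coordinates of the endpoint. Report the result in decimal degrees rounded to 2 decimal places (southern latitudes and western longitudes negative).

latitude 13.84°, longitude 72.55°

The arc subtends δ = 1624.8/3958.8 = 0.410427 rad at the centre.
Converting: φ₁ = -0.167901 rad, θ = 6.213372 rad.
Destination latitude: φ₂ = arcsin( sin φ₁ cos δ + cos φ₁ sin δ cos θ ) = arcsin(0.239198) = 13.84°.
Δλ = atan2( sin θ sin δ cos φ₁ , cos δ − sin φ₁ sin φ₂ ) = atan2(-0.027442, 0.956923) = -0.028669 rad = -1.64°.
λ₂ = λ₁ + Δλ = 72.55°.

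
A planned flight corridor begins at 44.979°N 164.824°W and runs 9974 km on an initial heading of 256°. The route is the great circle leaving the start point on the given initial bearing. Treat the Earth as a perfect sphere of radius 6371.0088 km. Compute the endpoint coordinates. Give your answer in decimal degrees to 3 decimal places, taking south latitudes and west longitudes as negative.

latitude -9.637°, longitude 115.384°

Central angle δ = d/R = 1.565529 rad.
Start latitude φ₁ = 0.785032 rad; initial bearing θ = 4.468043 rad.
Applying the spherical law of cosines for sides, sin φ₂ = sin φ₁ cos δ + cos φ₁ sin δ cos θ = -0.167402, so φ₂ = -9.637°.
Δλ = atan2( sin θ sin δ cos φ₁ , cos δ − sin φ₁ sin φ₂ ) = atan2(-0.686345, 0.123595) = -1.392629 rad = -79.792°.
λ₂ = -164.824° + -79.792° = -244.616°, normalized to (−180°, 180°] → 115.384°.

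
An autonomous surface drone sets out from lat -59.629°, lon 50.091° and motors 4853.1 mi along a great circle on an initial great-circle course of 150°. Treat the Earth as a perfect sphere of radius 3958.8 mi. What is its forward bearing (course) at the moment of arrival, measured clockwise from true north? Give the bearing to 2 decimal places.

δ = 4853.1/3958.8 = 1.225902 rad (70.2390°).
Converting: φ₁ = -1.040722 rad, θ = 2.617994 rad.
Destination latitude: φ₂ = arcsin( sin φ₁ cos δ + cos φ₁ sin δ cos θ ) = arcsin(-0.703775) = -44.731°.
Then Δλ = atan2(0.237912, -0.269098) = 2.417628 rad, from sin θ sin δ cos φ₁ over cos δ − sin φ₁ sin φ₂.
λ₂ = 50.091° + 138.520° = 188.611°, normalized to (−180°, 180°] → -171.389°.
The forward bearing on arrival equals the back-azimuth from the destination plus 180°.
Back-azimuth from P₂ (-44.73°, -171.39°) to P₁ (-59.63°, 50.09°), with Δλ' = λ₁ − λ₂ = 221.48°: atan2( sin Δλ' cos φ₁ , cos φ₂ sin φ₁ − sin φ₂ cos φ₁ cos Δλ' ) = 200.85°.
Final bearing = (200.85° + 180°) mod 360° = 20.85°.

final bearing 20.85°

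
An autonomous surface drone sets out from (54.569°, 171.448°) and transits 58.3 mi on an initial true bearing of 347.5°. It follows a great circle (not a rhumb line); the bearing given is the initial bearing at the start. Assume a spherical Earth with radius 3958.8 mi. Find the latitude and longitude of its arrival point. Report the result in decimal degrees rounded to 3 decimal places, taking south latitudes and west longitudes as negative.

latitude 55.392°, longitude 171.126°

δ = 58.3/3958.8 = 0.014727 rad (0.8438°).
Converting: φ₁ = 0.952409 rad, θ = 6.065019 rad.
Applying the spherical law of cosines for sides, sin φ₂ = sin φ₁ cos δ + cos φ₁ sin δ cos θ = 0.823061, so φ₂ = 55.392°.
For the longitude increment, Δλ = atan2( sin θ sin δ cos φ₁, cos δ − sin φ₁ sin φ₂ ) = atan2(-0.001848, 0.329250) = -0.322°.
λ₂ = λ₁ + Δλ = 171.126°.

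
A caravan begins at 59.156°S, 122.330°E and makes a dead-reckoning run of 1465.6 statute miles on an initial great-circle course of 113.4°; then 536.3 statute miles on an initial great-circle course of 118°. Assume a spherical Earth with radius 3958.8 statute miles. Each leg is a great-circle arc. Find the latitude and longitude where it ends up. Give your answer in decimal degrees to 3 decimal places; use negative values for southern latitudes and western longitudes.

latitude -63.749°, longitude -178.909°

Apply the spherical direct solution leg by leg, carrying full precision between legs.
Leg 1: from (-59.156°, 122.330°), δ = 1465.6/3958.8 = 0.370213 rad, θ = 113.4° → φ = -60.935°, λ = 165.450°.
Leg 2: from (-60.935°, 165.450°), δ = 536.3/3958.8 = 0.135470 rad, θ = 118° → φ = -63.749°, λ = -178.909°.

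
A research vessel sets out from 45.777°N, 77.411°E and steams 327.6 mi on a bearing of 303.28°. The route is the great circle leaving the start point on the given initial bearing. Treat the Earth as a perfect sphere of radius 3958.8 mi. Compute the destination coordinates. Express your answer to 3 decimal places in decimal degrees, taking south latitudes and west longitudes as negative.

latitude 48.229°, longitude 71.457°

Central angle δ = d/R = 0.082752 rad.
Converting: φ₁ = 0.798959 rad, θ = 5.293235 rad.
Destination latitude: φ₂ = arcsin( sin φ₁ cos δ + cos φ₁ sin δ cos θ ) = arcsin(0.745813) = 48.229°.
Then Δλ = atan2(-0.048195, 0.462106) = -0.103919 rad, from sin θ sin δ cos φ₁ over cos δ − sin φ₁ sin φ₂.
Hence λ₂ = 77.411° + -5.954° = 71.457°.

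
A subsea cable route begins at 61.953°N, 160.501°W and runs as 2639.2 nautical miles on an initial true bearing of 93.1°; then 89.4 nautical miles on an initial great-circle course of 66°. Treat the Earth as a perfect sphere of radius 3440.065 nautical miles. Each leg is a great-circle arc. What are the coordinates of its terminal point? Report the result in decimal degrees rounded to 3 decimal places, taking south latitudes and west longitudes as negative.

Apply the spherical direct solution leg by leg, carrying full precision between legs.
Leg 1: from (61.953°, -160.501°), δ = 2639.2/3440.065 = 0.767195 rad, θ = 93.1° → φ = 38.146°, λ = -98.699°.
Leg 2: from (38.146°, -98.699°), δ = 89.4/3440.065 = 0.025988 rad, θ = 66° → φ = 38.739°, λ = -96.955°.

latitude 38.739°, longitude -96.955°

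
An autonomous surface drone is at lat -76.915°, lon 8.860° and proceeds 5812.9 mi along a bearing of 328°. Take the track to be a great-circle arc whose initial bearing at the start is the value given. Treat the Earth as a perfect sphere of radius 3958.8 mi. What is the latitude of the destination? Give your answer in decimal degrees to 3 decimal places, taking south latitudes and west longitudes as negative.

Angular distance δ = d/R = 5812.9 / 3958.8 = 1.468349 rad.
With φ₁ = -76.915° = -1.342420 rad and θ = 328° = 5.724680 rad:
Applying the spherical law of cosines for sides, sin φ₂ = sin φ₁ cos δ + cos φ₁ sin δ cos θ = 0.091375, so φ₂ = 5.243°.
Δλ = atan2( sin θ sin δ cos φ₁ , cos δ − sin φ₁ sin φ₂ ) = atan2(-0.119343, 0.191271) = -0.557841 rad = -31.962°.
λ₂ = 8.860° + -31.962° = -23.102°.

latitude 5.243°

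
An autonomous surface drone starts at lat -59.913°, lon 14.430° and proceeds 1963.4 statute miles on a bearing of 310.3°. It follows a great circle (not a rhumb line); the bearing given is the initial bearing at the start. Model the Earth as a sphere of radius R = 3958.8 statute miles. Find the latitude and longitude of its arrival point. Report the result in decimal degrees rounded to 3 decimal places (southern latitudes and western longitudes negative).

The arc subtends δ = 1963.4/3958.8 = 0.495958 rad at the centre.
With φ₁ = -59.913° = -1.045679 rad and θ = 310.3° = 5.415757 rad:
sin φ₂ = sin φ₁ cos δ + cos φ₁ sin δ cos θ = (-0.865265)(0.879513) + (0.501314)(0.475875)(0.646790) = -0.606712
φ₂ = asin(-0.606712) = -0.651918 rad = -37.352°.
Then Δλ = atan2(-0.181944, 0.354546) = -0.474132 rad, from sin θ sin δ cos φ₁ over cos δ − sin φ₁ sin φ₂.
λ₂ = 14.430° + -27.166° = -12.736°.

latitude -37.352°, longitude -12.736°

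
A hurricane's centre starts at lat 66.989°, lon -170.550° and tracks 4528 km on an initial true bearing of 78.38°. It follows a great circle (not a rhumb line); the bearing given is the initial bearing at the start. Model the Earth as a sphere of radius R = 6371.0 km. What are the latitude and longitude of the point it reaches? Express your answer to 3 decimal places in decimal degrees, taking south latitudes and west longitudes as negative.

Central angle δ = d/R = 0.710720 rad.
Start latitude φ₁ = 1.169179 rad; initial bearing θ = 1.367989 rad.
Applying the spherical law of cosines for sides, sin φ₂ = sin φ₁ cos δ + cos φ₁ sin δ cos θ = 0.748953, so φ₂ = 48.500°.
For the longitude increment, Δλ = atan2( sin θ sin δ cos φ₁, cos δ − sin φ₁ sin φ₂ ) = atan2(0.249794, 0.068534) = 74.658°.
Hence λ₂ = -170.550° + 74.658° = -95.892°.

latitude 48.500°, longitude -95.892°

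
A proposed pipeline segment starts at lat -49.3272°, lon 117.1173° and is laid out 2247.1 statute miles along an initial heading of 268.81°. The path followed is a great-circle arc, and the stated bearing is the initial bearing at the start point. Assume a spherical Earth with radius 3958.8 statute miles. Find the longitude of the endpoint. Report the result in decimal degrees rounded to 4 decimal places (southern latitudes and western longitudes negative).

longitude 72.3061°

The arc subtends δ = 2247.1/3958.8 = 0.567622 rad at the centre.
Start latitude φ₁ = -0.860922 rad; initial bearing θ = 4.691620 rad.
Applying the spherical law of cosines for sides, sin φ₂ = sin φ₁ cos δ + cos φ₁ sin δ cos θ = -0.646783, so φ₂ = -40.2995°.
Δλ = atan2( sin θ sin δ cos φ₁ , cos δ − sin φ₁ sin φ₂ ) = atan2(-0.350317, 0.352633) = -0.782103 rad = -44.8112°.
Hence λ₂ = 117.1173° + -44.8112° = 72.3061°.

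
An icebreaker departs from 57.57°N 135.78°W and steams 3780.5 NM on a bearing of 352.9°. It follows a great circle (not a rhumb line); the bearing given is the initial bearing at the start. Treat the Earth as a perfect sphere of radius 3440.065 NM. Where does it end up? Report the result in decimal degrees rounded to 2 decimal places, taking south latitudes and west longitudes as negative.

δ = 3780.5/3440.065 = 1.098962 rad (62.9659°).
With φ₁ = 57.57° = 1.004786 rad and θ = 352.9° = 6.159267 rad:
Applying the spherical law of cosines for sides, sin φ₂ = sin φ₁ cos δ + cos φ₁ sin δ cos θ = 0.857648, so φ₂ = 59.05°.
Δλ = atan2( sin θ sin δ cos φ₁ , cos δ − sin φ₁ sin φ₂ ) = atan2(-0.059041, -0.269375) = -2.925826 rad = -167.64°.
λ₂ = -135.78° + -167.64° = -303.42°, normalized to (−180°, 180°] → 56.58°.

latitude 59.05°, longitude 56.58°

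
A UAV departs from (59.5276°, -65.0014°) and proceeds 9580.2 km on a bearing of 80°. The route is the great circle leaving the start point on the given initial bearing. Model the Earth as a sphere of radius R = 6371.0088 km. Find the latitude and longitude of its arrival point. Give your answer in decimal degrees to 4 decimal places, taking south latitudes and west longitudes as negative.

latitude 8.3739°, longitude 31.6932°

Angular distance δ = d/R = 9580.2 / 6371.0088 = 1.503718 rad.
Converting: φ₁ = 1.038953 rad, θ = 1.396263 rad.
sin φ₂ = sin φ₁ cos δ + cos φ₁ sin δ cos θ = (0.861874)(0.067028) + (0.507123)(0.997751)(0.173648) = 0.145633
φ₂ = asin(0.145633) = 0.146153 rad = 8.3739°.
For the longitude increment, Δλ = atan2( sin θ sin δ cos φ₁, cos δ − sin φ₁ sin φ₂ ) = atan2(0.498296, -0.058489) = 96.6946°.
λ₂ = λ₁ + Δλ = 31.6932°.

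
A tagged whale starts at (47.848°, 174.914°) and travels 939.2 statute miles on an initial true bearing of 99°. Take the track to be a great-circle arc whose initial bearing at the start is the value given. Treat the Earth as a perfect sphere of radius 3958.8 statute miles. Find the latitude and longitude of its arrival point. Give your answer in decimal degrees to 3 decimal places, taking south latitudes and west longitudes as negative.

The arc subtends δ = 939.2/3958.8 = 0.237244 rad at the centre.
Converting: φ₁ = 0.835105 rad, θ = 1.727876 rad.
sin φ₂ = sin φ₁ cos δ + cos φ₁ sin δ cos θ = (0.741367)(0.971989) + (0.671100)(0.235024)(-0.156434) = 0.695927
φ₂ = asin(0.695927) = 0.769711 rad = 44.101°.
For the longitude increment, Δλ = atan2( sin θ sin δ cos φ₁, cos δ − sin φ₁ sin φ₂ ) = atan2(0.155783, 0.456052) = 18.860°.
λ₂ = 174.914° + 18.860° = 193.774°, normalized to (−180°, 180°] → -166.226°.

latitude 44.101°, longitude -166.226°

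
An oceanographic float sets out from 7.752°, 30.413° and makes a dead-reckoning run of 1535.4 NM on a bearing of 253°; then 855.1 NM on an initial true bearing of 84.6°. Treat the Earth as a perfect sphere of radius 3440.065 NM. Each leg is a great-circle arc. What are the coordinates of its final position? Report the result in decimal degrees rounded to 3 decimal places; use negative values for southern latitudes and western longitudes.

Apply the spherical direct solution leg by leg, carrying full precision between legs.
Leg 1: from (7.752°, 30.413°), δ = 1535.4/3440.065 = 0.446329 rad, θ = 253° → φ = -0.194°, λ = 6.032°.
Leg 2: from (-0.194°, 6.032°), δ = 855.1/3440.065 = 0.248571 rad, θ = 84.6° → φ = 1.139°, λ = 20.213°.

latitude 1.139°, longitude 20.213°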